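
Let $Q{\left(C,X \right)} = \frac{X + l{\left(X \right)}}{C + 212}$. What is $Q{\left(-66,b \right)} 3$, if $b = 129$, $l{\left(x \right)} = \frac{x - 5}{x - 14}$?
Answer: $\frac{44877}{16790} \approx 2.6728$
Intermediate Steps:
$l{\left(x \right)} = \frac{-5 + x}{-14 + x}$
$Q{\left(C,X \right)} = \frac{X + \frac{-5 + X}{-14 + X}}{212 + C}$ ($Q{\left(C,X \right)} = \frac{X + \frac{-5 + X}{-14 + X}}{C + 212} = \frac{X + \frac{-5 + X}{-14 + X}}{212 + C}$)
$Q{\left(-66,b \right)} 3 = \frac{-5 + 129 + 129 \left(-14 + 129\right)}{\left(-14 + 129\right) \left(212 - 66\right)} 3 = \frac{-5 + 129 + 129 \cdot 115}{115 \cdot 146} \cdot 3 = \frac{1}{115} \cdot \frac{1}{146} \left(-5 + 129 + 14835\right) 3 = \frac{1}{115} \cdot \frac{1}{146} \cdot 14959 \cdot 3 = \frac{14959}{16790} \cdot 3 = \frac{44877}{16790}$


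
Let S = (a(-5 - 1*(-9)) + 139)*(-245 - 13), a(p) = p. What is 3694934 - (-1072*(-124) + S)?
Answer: 3598900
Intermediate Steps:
S = -36894 (S = ((-5 - 1*(-9)) + 139)*(-245 - 13) = ((-5 + 9) + 139)*(-258) = (4 + 139)*(-258) = 143*(-258) = -36894)
3694934 - (-1072*(-124) + S) = 3694934 - (-1072*(-124) - 36894) = 3694934 - (132928 - 36894) = 3694934 - 1*96034 = 3694934 - 96034 = 3598900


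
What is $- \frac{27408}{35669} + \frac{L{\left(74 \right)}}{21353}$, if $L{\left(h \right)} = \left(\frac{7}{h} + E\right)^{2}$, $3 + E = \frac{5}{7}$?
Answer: $- \frac{156988799474251}{204366333486868} \approx -0.76817$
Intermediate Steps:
$E = - \frac{16}{7}$ ($E = -3 + \frac{5}{7} = - \frac{16}{7} \approx -2.2857$)
$L{\left(h \right)} = \left(- \frac{16}{7} + \frac{7}{h}\right)^{2}$ ($L{\left(h \right)} = \left(\frac{7}{h} - \frac{16}{7}\right)^{2} = \left(- \frac{16}{7} + \frac{7}{h}\right)^{2}$)
$- \frac{27408}{35669} + \frac{L{\left(74 \right)}}{21353} = - \frac{27408}{35669} + \frac{\frac{1}{49} \cdot \frac{1}{5476} \left(-49 + 16 \cdot 74\right)^{2}}{21353} = \left(-27408\right) \frac{1}{35669} + \frac{1}{49} \cdot \frac{1}{5476} \left(-49 + 1184\right)^{2} \cdot \frac{1}{21353} = - \frac{27408}{35669} + \frac{1}{49} \cdot \frac{1}{5476} \cdot 1135^{2} \cdot \frac{1}{21353} = - \frac{27408}{35669} + \frac{1}{49} \cdot \frac{1}{5476} \cdot 1288225 \cdot \frac{1}{21353} = - \frac{27408}{35669} + \frac{1288225}{268324} \cdot \frac{1}{21353} = - \frac{27408}{35669} + \frac{1288225}{5729522372} = - \frac{156988799474251}{204366333486868}$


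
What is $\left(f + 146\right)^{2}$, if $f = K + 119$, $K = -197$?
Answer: $4624$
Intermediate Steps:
$f = -78$ ($f = -197 + 119 = -78$)
$\left(f + 146\right)^{2} = \left(-78 + 146\right)^{2} = 68^{2} = 4624$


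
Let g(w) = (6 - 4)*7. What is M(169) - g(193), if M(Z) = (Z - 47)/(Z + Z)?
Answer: -2305/169 ≈ -13.639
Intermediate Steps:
g(w) = 14 (g(w) = 2*7 = 14)
M(Z) = (-47 + Z)/(2*Z) (M(Z) = (-47 + Z)/((2*Z)) = (-47 + Z)*(1/(2*Z)) = (-47 + Z)/(2*Z))
M(169) - g(193) = (1/2)*(-47 + 169)/169 - 1*14 = (1/2)*(1/169)*122 - 14 = 61/169 - 14 = -2305/169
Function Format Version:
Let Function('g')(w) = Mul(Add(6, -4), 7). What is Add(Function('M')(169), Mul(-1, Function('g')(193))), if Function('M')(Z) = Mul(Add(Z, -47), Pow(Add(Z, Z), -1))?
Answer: Rational(-2305, 169) ≈ -13.639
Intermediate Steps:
Function('g')(w) = 14 (Function('g')(w) = Mul(2, 7) = 14)
Function('M')(Z) = Mul(Rational(1, 2), Pow(Z, -1), Add(-47, Z)) (Function('M')(Z) = Mul(Add(-47, Z), Pow(Mul(2, Z), -1)) = Mul(Add(-47, Z), Mul(Rational(1, 2), Pow(Z, -1))) = Mul(Rational(1, 2), Pow(Z, -1), Add(-47, Z)))
Add(Function('M')(169), Mul(-1, Function('g')(193))) = Add(Mul(Rational(1, 2), Pow(169, -1), Add(-47, 169)), Mul(-1, 14)) = Add(Mul(Rational(1, 2), Rational(1, 169), 122), -14) = Add(Rational(61, 169), -14) = Rational(-2305, 169)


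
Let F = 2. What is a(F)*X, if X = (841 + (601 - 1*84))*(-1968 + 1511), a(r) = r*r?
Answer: -2482424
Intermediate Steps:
a(r) = r²
X = -620606 (X = (841 + (601 - 84))*(-457) = (841 + 517)*(-457) = 1358*(-457) = -620606)
a(F)*X = 2²*(-620606) = 4*(-620606) = -2482424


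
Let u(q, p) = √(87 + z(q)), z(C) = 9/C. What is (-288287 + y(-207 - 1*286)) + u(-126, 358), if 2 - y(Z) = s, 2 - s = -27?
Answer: -288314 + √17038/14 ≈ -2.8830e+5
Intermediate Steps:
s = 29 (s = 2 - 1*(-27) = 2 + 27 = 29)
y(Z) = -27 (y(Z) = 2 - 1*29 = 2 - 29 = -27)
u(q, p) = √(87 + 9/q)
(-288287 + y(-207 - 1*286)) + u(-126, 358) = (-288287 - 27) + √(87 + 9/(-126)) = -288314 + √(87 + 9*(-1/126)) = -288314 + √(87 - 1/14) = -288314 + √(1217/14) = -288314 + √17038/14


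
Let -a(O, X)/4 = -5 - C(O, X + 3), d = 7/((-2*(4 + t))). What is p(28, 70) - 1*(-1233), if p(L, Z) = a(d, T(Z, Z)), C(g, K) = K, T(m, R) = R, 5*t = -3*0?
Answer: 1545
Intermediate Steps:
t = 0 (t = (-3*0)/5 = (⅕)*0 = 0)
d = -7/8 (d = 7/((-2*(4 + 0))) = 7/((-2*4)) = 7/(-8) = 7*(-⅛) = -7/8 ≈ -0.87500)
a(O, X) = 32 + 4*X (a(O, X) = -4*(-5 - (X + 3)) = -4*(-5 - (3 + X)) = -4*(-5 + (-3 - X)) = -4*(-8 - X) = 32 + 4*X)
p(L, Z) = 32 + 4*Z
p(28, 70) - 1*(-1233) = (32 + 4*70) - 1*(-1233) = (32 + 280) + 1233 = 312 + 1233 = 1545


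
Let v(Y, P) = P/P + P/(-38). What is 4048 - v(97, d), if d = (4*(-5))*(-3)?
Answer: 76923/19 ≈ 4048.6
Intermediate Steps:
d = 60 (d = -20*(-3) = 60)
v(Y, P) = 1 - P/38 (v(Y, P) = 1 + P*(-1/38) = 1 - P/38)
4048 - v(97, d) = 4048 - (1 - 1/38*60) = 4048 - (1 - 30/19) = 4048 - 1*(-11/19) = 4048 + 11/19 = 76923/19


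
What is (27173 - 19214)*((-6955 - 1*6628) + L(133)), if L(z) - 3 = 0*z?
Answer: -108083220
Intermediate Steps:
L(z) = 3 (L(z) = 3 + 0*z = 3 + 0 = 3)
(27173 - 19214)*((-6955 - 1*6628) + L(133)) = (27173 - 19214)*((-6955 - 1*6628) + 3) = 7959*((-6955 - 6628) + 3) = 7959*(-13583 + 3) = 7959*(-13580) = -108083220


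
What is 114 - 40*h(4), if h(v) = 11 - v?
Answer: -166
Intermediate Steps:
114 - 40*h(4) = 114 - 40*(11 - 1*4) = 114 - 40*(11 - 4) = 114 - 40*7 = 114 - 280 = -166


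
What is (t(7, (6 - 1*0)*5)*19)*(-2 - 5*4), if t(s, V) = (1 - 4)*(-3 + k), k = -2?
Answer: -6270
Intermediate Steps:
t(s, V) = 15 (t(s, V) = (1 - 4)*(-3 - 2) = -3*(-5) = 15)
(t(7, (6 - 1*0)*5)*19)*(-2 - 5*4) = (15*19)*(-2 - 5*4) = 285*(-2 - 20) = 285*(-22) = -6270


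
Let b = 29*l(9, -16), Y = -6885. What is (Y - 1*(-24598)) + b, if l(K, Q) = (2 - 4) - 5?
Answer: 17510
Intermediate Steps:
l(K, Q) = -7 (l(K, Q) = -2 - 5 = -7)
b = -203 (b = 29*(-7) = -203)
(Y - 1*(-24598)) + b = (-6885 - 1*(-24598)) - 203 = (-6885 + 24598) - 203 = 17713 - 203 = 17510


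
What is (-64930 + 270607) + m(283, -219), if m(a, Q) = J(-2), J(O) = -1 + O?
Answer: 205674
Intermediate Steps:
m(a, Q) = -3 (m(a, Q) = -1 - 2 = -3)
(-64930 + 270607) + m(283, -219) = (-64930 + 270607) - 3 = 205677 - 3 = 205674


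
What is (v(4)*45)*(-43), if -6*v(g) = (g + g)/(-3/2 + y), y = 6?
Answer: 1720/3 ≈ 573.33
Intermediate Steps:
v(g) = -2*g/27 (v(g) = -(g + g)/(6*(-3/2 + 6)) = -2*g/(6*(-3*½ + 6)) = -2*g/(6*(-3/2 + 6)) = -2*g/(6*9/2) = -2*g*2/(6*9) = -2*g/27)
(v(4)*45)*(-43) = (-2/27*4*45)*(-43) = -8/27*45*(-43) = -40/3*(-43) = 1720/3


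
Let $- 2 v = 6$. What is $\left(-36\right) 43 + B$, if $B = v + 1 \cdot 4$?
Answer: $-1547$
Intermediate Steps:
$v = -3$ ($v = \left(- \frac{1}{2}\right) 6 = -3$)
$B = 1$ ($B = -3 + 1 \cdot 4 = -3 + 4 = 1$)
$\left(-36\right) 43 + B = \left(-36\right) 43 + 1 = -1548 + 1 = -1547$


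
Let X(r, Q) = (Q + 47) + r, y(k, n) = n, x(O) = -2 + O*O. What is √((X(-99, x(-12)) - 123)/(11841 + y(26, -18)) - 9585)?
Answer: 4*I*√9304330546/3941 ≈ 97.903*I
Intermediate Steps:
x(O) = -2 + O²
X(r, Q) = 47 + Q + r (X(r, Q) = (47 + Q) + r = 47 + Q + r)
√((X(-99, x(-12)) - 123)/(11841 + y(26, -18)) - 9585) = √(((47 + (-2 + (-12)²) - 99) - 123)/(11841 - 18) - 9585) = √(((47 + (-2 + 144) - 99) - 123)/11823 - 9585) = √(((47 + 142 - 99) - 123)*(1/11823) - 9585) = √((90 - 123)*(1/11823) - 9585) = √(-33*1/11823 - 9585) = √(-11/3941 - 9585) = √(-37774496/3941) = 4*I*√9304330546/3941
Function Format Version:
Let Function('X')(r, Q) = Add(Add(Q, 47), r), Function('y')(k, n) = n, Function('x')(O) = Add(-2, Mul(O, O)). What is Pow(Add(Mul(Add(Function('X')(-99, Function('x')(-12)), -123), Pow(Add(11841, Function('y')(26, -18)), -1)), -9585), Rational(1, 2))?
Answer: Mul(Rational(4, 3941), I, Pow(9304330546, Rational(1, 2))) ≈ Mul(97.903, I)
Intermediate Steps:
Function('x')(O) = Add(-2, Pow(O, 2))
Function('X')(r, Q) = Add(47, Q, r) (Function('X')(r, Q) = Add(Add(47, Q), r) = Add(47, Q, r))
Pow(Add(Mul(Add(Function('X')(-99, Function('x')(-12)), -123), Pow(Add(11841, Function('y')(26, -18)), -1)), -9585), Rational(1, 2)) = Pow(Add(Mul(Add(Add(47, Add(-2, Pow(-12, 2)), -99), -123), Pow(Add(11841, -18), -1)), -9585), Rational(1, 2)) = Pow(Add(Mul(Add(Add(47, Add(-2, 144), -99), -123), Pow(11823, -1)), -9585), Rational(1, 2)) = Pow(Add(Mul(Add(Add(47, 142, -99), -123), Rational(1, 11823)), -9585), Rational(1, 2)) = Pow(Add(Mul(Add(90, -123), Rational(1, 11823)), -9585), Rational(1, 2)) = Pow(Add(Mul(-33, Rational(1, 11823)), -9585), Rational(1, 2)) = Pow(Add(Rational(-11, 3941), -9585), Rational(1, 2)) = Pow(Rational(-37774496, 3941), Rational(1, 2)) = Mul(Rational(4, 3941), I, Pow(9304330546, Rational(1, 2)))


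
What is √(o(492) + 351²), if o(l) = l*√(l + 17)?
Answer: √(123201 + 492*√509) ≈ 366.47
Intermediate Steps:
o(l) = l*√(17 + l)
√(o(492) + 351²) = √(492*√(17 + 492) + 351²) = √(492*√509 + 123201) = √(123201 + 492*√509)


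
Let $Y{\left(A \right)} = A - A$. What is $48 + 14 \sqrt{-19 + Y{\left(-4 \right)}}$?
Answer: $48 + 14 i \sqrt{19} \approx 48.0 + 61.025 i$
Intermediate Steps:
$Y{\left(A \right)} = 0$
$48 + 14 \sqrt{-19 + Y{\left(-4 \right)}} = 48 + 14 \sqrt{-19 + 0} = 48 + 14 \sqrt{-19} = 48 + 14 i \sqrt{19}$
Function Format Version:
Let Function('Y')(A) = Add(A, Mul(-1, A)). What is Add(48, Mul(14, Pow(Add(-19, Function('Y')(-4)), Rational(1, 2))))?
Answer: Add(48, Mul(14, I, Pow(19, Rational(1, 2)))) ≈ Add(48.000, Mul(61.025, I))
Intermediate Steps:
Function('Y')(A) = 0
Add(48, Mul(14, Pow(Add(-19, Function('Y')(-4)), Rational(1, 2)))) = Add(48, Mul(14, Pow(Add(-19, 0), Rational(1, 2)))) = Add(48, Mul(14, Pow(-19, Rational(1, 2)))) = Add(48, Mul(14, Mul(I, Pow(19, Rational(1, 2))))) = Add(48, Mul(14, I, Pow(19, Rational(1, 2))))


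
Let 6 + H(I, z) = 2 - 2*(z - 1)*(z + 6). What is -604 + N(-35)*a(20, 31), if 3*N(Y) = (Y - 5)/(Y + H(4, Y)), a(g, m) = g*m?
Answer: -3829324/6381 ≈ -600.11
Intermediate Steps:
H(I, z) = -4 - 2*(-1 + z)*(6 + z) (H(I, z) = -6 + (2 - 2*(z - 1)*(z + 6)) = -6 + (2 - 2*(-1 + z)*(6 + z)) = -4 - 2*(-1 + z)*(6 + z))
N(Y) = (-5 + Y)/(3*(8 - 9*Y - 2*Y²)) (N(Y) = ((Y - 5)/(Y + (8 - 10*Y - 2*Y²)))/3 = ((-5 + Y)/(8 - 9*Y - 2*Y²))/3 = (-5 + Y)/(3*(8 - 9*Y - 2*Y²)))
-604 + N(-35)*a(20, 31) = -604 + ((5 - 1*(-35))/(3*(-8 + 2*(-35)² + 9*(-35))))*(20*31) = -604 + ((5 + 35)/(3*(-8 + 2*1225 - 315)))*620 = -604 + ((⅓)*40/(-8 + 2450 - 315))*620 = -604 + ((⅓)*40/2127)*620 = -604 + ((⅓)*(1/2127)*40)*620 = -604 + (40/6381)*620 = -604 + 24800/6381 = -3829324/6381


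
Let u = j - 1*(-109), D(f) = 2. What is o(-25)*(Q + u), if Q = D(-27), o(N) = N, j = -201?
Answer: 2250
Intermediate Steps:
Q = 2
u = -92 (u = -201 - 1*(-109) = -201 + 109 = -92)
o(-25)*(Q + u) = -25*(2 - 92) = -25*(-90) = 2250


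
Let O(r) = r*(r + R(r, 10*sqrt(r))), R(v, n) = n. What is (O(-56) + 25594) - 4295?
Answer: 24435 - 1120*I*sqrt(14) ≈ 24435.0 - 4190.7*I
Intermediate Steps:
O(r) = r*(r + 10*sqrt(r))
(O(-56) + 25594) - 4295 = (-56*(-56 + 10*sqrt(-56)) + 25594) - 4295 = (-56*(-56 + 10*(2*I*sqrt(14))) + 25594) - 4295 = (-56*(-56 + 20*I*sqrt(14)) + 25594) - 4295 = ((3136 - 1120*I*sqrt(14)) + 25594) - 4295 = (28730 - 1120*I*sqrt(14)) - 4295 = 24435 - 1120*I*sqrt(14)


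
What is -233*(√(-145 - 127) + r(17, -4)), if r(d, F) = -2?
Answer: 466 - 932*I*√17 ≈ 466.0 - 3842.7*I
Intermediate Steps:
-233*(√(-145 - 127) + r(17, -4)) = -233*(√(-145 - 127) - 2) = -233*(√(-272) - 2) = -233*(4*I*√17 - 2) = -233*(-2 + 4*I*√17) = 466 - 932*I*√17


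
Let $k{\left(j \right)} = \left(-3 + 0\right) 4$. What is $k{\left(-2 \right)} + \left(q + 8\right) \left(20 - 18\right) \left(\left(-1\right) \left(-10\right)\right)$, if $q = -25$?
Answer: $-352$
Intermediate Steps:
$k{\left(j \right)} = -12$ ($k{\left(j \right)} = \left(-3\right) 4 = -12$)
$k{\left(-2 \right)} + \left(q + 8\right) \left(20 - 18\right) \left(\left(-1\right) \left(-10\right)\right) = -12 + \left(-25 + 8\right) \left(20 - 18\right) \left(\left(-1\right) \left(-10\right)\right) = -12 + \left(-17\right) 2 \cdot 10 = -12 - 340 = -352$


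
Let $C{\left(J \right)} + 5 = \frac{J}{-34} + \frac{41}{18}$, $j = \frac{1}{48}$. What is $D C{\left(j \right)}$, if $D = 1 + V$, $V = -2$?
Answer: $\frac{13331}{4896} \approx 2.7228$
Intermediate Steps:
$D = -1$ ($D = 1 - 2 = -1$)
$j = \frac{1}{48} \approx 0.020833$
$C{\left(J \right)} = - \frac{49}{18} - \frac{J}{34}$ ($C{\left(J \right)} = -5 + \left(\frac{J}{-34} + \frac{41}{18}\right) = -5 + \left(J \left(- \frac{1}{34}\right) + 41 \cdot \frac{1}{18}\right) = -5 - \left(- \frac{41}{18} + \frac{J}{34}\right) = - \frac{49}{18} - \frac{J}{34}$)
$D C{\left(j \right)} = - (- \frac{49}{18} - \frac{1}{1632}) = \left(-1\right) \left(- \frac{13331}{4896}\right) = \frac{13331}{4896}$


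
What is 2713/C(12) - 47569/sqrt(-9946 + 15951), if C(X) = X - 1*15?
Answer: -2713/3 - 47569*sqrt(6005)/6005 ≈ -1518.2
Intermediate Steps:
C(X) = -15 + X (C(X) = X - 15 = -15 + X)
2713/C(12) - 47569/sqrt(-9946 + 15951) = 2713/(-15 + 12) - 47569/sqrt(-9946 + 15951) = 2713/(-3) - 47569*sqrt(6005)/6005 = 2713*(-1/3) - 47569*sqrt(6005)/6005 = -2713/3 - 47569*sqrt(6005)/6005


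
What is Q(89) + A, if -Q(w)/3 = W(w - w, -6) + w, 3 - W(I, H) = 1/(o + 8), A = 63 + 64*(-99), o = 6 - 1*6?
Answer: -52389/8 ≈ -6548.6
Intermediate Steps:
o = 0 (o = 6 - 6 = 0)
A = -6273 (A = 63 - 6336 = -6273)
W(I, H) = 23/8 (W(I, H) = 3 - 1/(0 + 8) = 3 - 1/8 = 3 - 1*⅛ = 3 - ⅛ = 23/8)
Q(w) = -69/8 - 3*w (Q(w) = -3*(23/8 + w) = -69/8 - 3*w)
Q(89) + A = (-69/8 - 3*89) - 6273 = (-69/8 - 267) - 6273 = -2205/8 - 6273 = -52389/8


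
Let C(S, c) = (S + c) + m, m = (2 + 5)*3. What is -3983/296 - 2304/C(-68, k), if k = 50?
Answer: -231311/296 ≈ -781.46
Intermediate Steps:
m = 21 (m = 7*3 = 21)
C(S, c) = 21 + S + c (C(S, c) = (S + c) + 21 = 21 + S + c)
-3983/296 - 2304/C(-68, k) = -3983/296 - 2304/(21 - 68 + 50) = -3983*1/296 - 2304/3 = -3983/296 - 2304*1/3 = -3983/296 - 768 = -231311/296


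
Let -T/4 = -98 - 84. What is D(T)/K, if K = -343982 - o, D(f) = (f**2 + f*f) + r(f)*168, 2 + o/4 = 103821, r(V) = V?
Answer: -591136/379629 ≈ -1.5571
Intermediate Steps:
T = 728 (T = -4*(-98 - 84) = -4*(-182) = 728)
o = 415276 (o = -8 + 4*103821 = -8 + 415284 = 415276)
D(f) = 2*f**2 + 168*f (D(f) = (f**2 + f*f) + f*168 = (f**2 + f**2) + 168*f = 2*f**2 + 168*f)
K = -759258 (K = -343982 - 1*415276 = -343982 - 415276 = -759258)
D(T)/K = (2*728*(84 + 728))/(-759258) = (2*728*812)*(-1/759258) = 1182272*(-1/759258) = -591136/379629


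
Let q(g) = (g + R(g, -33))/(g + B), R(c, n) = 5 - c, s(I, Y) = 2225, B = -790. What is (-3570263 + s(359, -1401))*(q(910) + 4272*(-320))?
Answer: 19510602075407/4 ≈ 4.8776e+12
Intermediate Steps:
q(g) = 5/(-790 + g) (q(g) = (g + (5 - g))/(g - 790) = 5/(-790 + g))
(-3570263 + s(359, -1401))*(q(910) + 4272*(-320)) = (-3570263 + 2225)*(5/(-790 + 910) + 4272*(-320)) = -3568038*(5/120 - 1367040) = -3568038*(5*(1/120) - 1367040) = -3568038*(1/24 - 1367040) = -3568038*(-32808959/24) = 19510602075407/4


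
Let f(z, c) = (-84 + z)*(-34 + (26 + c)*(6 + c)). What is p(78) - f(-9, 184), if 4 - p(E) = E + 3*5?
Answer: 3707449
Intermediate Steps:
f(z, c) = (-84 + z)*(-34 + (6 + c)*(26 + c))
p(E) = -11 - E (p(E) = 4 - (E + 3*5) = 4 - (E + 15) = 4 - (15 + E) = 4 + (-15 - E) = -11 - E)
p(78) - f(-9, 184) = (-11 - 1*78) - (-10248 - 2688*184 - 84*184**2 + 122*(-9) - 9*184**2 + 32*184*(-9)) = (-11 - 78) - (-10248 - 494592 - 84*33856 - 1098 - 9*33856 - 52992) = -89 - (-10248 - 494592 - 2843904 - 1098 - 304704 - 52992) = -89 - 1*(-3707538) = -89 + 3707538 = 3707449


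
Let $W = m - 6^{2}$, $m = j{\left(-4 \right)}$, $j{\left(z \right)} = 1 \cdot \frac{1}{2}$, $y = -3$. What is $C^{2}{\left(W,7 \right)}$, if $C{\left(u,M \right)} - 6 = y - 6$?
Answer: $9$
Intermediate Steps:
$j{\left(z \right)} = \frac{1}{2}$ ($j{\left(z \right)} = 1 \cdot \frac{1}{2} = \frac{1}{2}$)
$m = \frac{1}{2} \approx 0.5$
$W = - \frac{71}{2}$ ($W = \frac{1}{2} - 6^{2} = \frac{1}{2} - 36 = - \frac{71}{2} \approx -35.5$)
$C{\left(u,M \right)} = -3$ ($C{\left(u,M \right)} = 6 - 9 = -3$)
$C^{2}{\left(W,7 \right)} = \left(-3\right)^{2} = 9$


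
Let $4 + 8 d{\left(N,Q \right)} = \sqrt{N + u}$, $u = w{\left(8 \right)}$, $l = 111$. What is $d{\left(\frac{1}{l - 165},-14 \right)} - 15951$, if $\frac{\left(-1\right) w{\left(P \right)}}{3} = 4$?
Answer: $- \frac{31903}{2} + \frac{i \sqrt{3894}}{144} \approx -15952.0 + 0.43335 i$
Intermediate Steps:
$w{\left(P \right)} = -12$ ($w{\left(P \right)} = \left(-3\right) 4 = -12$)
$u = -12$
$d{\left(N,Q \right)} = - \frac{1}{2} + \frac{\sqrt{-12 + N}}{8}$ ($d{\left(N,Q \right)} = - \frac{1}{2} + \frac{\sqrt{N - 12}}{8} = - \frac{1}{2} + \frac{\sqrt{-12 + N}}{8}$)
$d{\left(\frac{1}{l - 165},-14 \right)} - 15951 = \left(- \frac{1}{2} + \frac{\sqrt{-12 + \frac{1}{111 - 165}}}{8}\right) - 15951 = \left(- \frac{1}{2} + \frac{\sqrt{-12 + \frac{1}{-54}}}{8}\right) - 15951 = \left(- \frac{1}{2} + \frac{\sqrt{-12 - \frac{1}{54}}}{8}\right) - 15951 = \left(- \frac{1}{2} + \frac{\sqrt{- \frac{649}{54}}}{8}\right) - 15951 = \left(- \frac{1}{2} + \frac{\frac{1}{18} i \sqrt{3894}}{8}\right) - 15951 = \left(- \frac{1}{2} + \frac{i \sqrt{3894}}{144}\right) - 15951 = - \frac{31903}{2} + \frac{i \sqrt{3894}}{144}$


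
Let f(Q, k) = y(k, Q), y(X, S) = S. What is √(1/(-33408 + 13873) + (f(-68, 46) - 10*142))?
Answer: 19*I*√1572977735/19535 ≈ 38.575*I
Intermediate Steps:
f(Q, k) = Q
√(1/(-33408 + 13873) + (f(-68, 46) - 10*142)) = √(1/(-33408 + 13873) + (-68 - 10*142)) = √(1/(-19535) + (-68 - 1420)) = √(-1/19535 - 1488) = √(-29068081/19535) = 19*I*√1572977735/19535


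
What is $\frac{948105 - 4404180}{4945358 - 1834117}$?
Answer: $- \frac{493725}{444463} \approx -1.1108$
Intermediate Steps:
$\frac{948105 - 4404180}{4945358 - 1834117} = - \frac{3456075}{3111241} = \left(-3456075\right) \frac{1}{3111241} = - \frac{493725}{444463}$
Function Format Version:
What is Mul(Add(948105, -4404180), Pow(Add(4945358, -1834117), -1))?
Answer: Rational(-493725, 444463) ≈ -1.1108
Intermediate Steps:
Mul(Add(948105, -4404180), Pow(Add(4945358, -1834117), -1)) = Mul(-3456075, Pow(3111241, -1)) = Mul(-3456075, Rational(1, 3111241)) = Rational(-493725, 444463)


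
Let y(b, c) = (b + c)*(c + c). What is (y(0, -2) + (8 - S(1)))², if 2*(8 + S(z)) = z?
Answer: 2209/4 ≈ 552.25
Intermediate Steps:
S(z) = -8 + z/2
y(b, c) = 2*c*(b + c) (y(b, c) = (b + c)*(2*c) = 2*c*(b + c))
(y(0, -2) + (8 - S(1)))² = (2*(-2)*(0 - 2) + (8 - (-8 + (½)*1)))² = (2*(-2)*(-2) + (8 - (-8 + ½)))² = (8 + (8 - 1*(-15/2)))² = (8 + (8 + 15/2))² = (8 + 31/2)² = (47/2)² = 2209/4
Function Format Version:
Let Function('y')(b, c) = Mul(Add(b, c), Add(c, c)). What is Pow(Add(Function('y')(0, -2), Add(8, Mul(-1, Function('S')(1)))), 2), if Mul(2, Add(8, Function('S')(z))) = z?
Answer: Rational(2209, 4) ≈ 552.25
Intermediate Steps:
Function('S')(z) = Add(-8, Mul(Rational(1, 2), z))
Function('y')(b, c) = Mul(2, c, Add(b, c)) (Function('y')(b, c) = Mul(Add(b, c), Mul(2, c)) = Mul(2, c, Add(b, c)))
Pow(Add(Function('y')(0, -2), Add(8, Mul(-1, Function('S')(1)))), 2) = Pow(Add(Mul(2, -2, Add(0, -2)), Add(8, Mul(-1, Add(-8, Mul(Rational(1, 2), 1))))), 2) = Pow(Add(Mul(2, -2, -2), Add(8, Mul(-1, Add(-8, Rational(1, 2))))), 2) = Pow(Add(8, Add(8, Mul(-1, Rational(-15, 2)))), 2) = Pow(Add(8, Add(8, Rational(15, 2))), 2) = Pow(Add(8, Rational(31, 2)), 2) = Pow(Rational(47, 2), 2) = Rational(2209, 4)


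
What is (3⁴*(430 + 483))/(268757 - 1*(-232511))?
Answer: 73953/501268 ≈ 0.14753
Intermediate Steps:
(3⁴*(430 + 483))/(268757 - 1*(-232511)) = (81*913)/(268757 + 232511) = 73953/501268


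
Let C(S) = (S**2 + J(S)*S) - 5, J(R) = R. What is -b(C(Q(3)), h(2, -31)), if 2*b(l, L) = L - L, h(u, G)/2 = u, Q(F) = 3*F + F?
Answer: 0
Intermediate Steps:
Q(F) = 4*F
h(u, G) = 2*u
C(S) = -5 + 2*S**2 (C(S) = (S**2 + S*S) - 5 = (S**2 + S**2) - 5 = 2*S**2 - 5 = -5 + 2*S**2)
b(l, L) = 0 (b(l, L) = (L - L)/2 = (1/2)*0 = 0)
-b(C(Q(3)), h(2, -31)) = -1*0 = 0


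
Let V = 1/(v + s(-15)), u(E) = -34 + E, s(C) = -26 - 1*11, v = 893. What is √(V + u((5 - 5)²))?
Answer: I*√6228042/428 ≈ 5.8308*I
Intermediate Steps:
s(C) = -37 (s(C) = -26 - 11 = -37)
V = 1/856 (V = 1/(893 - 37) = 1/856 ≈ 0.0011682)
√(V + u((5 - 5)²)) = √(1/856 + (-34 + (5 - 5)²)) = √(1/856 + (-34 + 0²)) = √(1/856 + (-34 + 0)) = √(1/856 - 34) = √(-29103/856) = I*√6228042/428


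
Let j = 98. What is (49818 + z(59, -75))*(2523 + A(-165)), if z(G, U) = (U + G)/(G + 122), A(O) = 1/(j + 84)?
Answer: 2070254232427/16471 ≈ 1.2569e+8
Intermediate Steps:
A(O) = 1/182 (A(O) = 1/(98 + 84) = 1/182)
z(G, U) = (G + U)/(122 + G)
(49818 + z(59, -75))*(2523 + A(-165)) = (49818 + (59 - 75)/(122 + 59))*(2523 + 1/182) = (49818 - 16/181)*(459187/182) = (9017042/181)*(459187/182) = 2070254232427/16471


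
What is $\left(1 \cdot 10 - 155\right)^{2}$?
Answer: $21025$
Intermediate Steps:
$\left(1 \cdot 10 - 155\right)^{2} = \left(10 - 155\right)^{2} = \left(-145\right)^{2} = 21025$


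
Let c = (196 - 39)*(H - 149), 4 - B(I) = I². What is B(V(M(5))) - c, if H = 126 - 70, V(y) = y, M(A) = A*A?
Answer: 13980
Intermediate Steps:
M(A) = A²
B(I) = 4 - I²
H = 56
c = -14601 (c = (196 - 39)*(56 - 149) = 157*(-93) = -14601)
B(V(M(5))) - c = (4 - (5²)²) - 1*(-14601) = (4 - 1*25²) + 14601 = (4 - 1*625) + 14601 = (4 - 625) + 14601 = -621 + 14601 = 13980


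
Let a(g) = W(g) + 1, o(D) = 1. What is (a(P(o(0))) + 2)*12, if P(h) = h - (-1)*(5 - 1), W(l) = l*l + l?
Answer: 396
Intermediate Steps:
W(l) = l + l² (W(l) = l² + l = l + l²)
P(h) = 4 + h (P(h) = h - (-1)*4 = h - 1*(-4) = h + 4 = 4 + h)
a(g) = 1 + g*(1 + g) (a(g) = g*(1 + g) + 1 = 1 + g*(1 + g))
(a(P(o(0))) + 2)*12 = ((1 + (4 + 1)*(1 + (4 + 1))) + 2)*12 = ((1 + 5*(1 + 5)) + 2)*12 = ((1 + 5*6) + 2)*12 = ((1 + 30) + 2)*12 = (31 + 2)*12 = 33*12 = 396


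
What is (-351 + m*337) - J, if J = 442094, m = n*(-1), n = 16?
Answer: -447837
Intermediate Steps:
m = -16 (m = 16*(-1) = -16)
(-351 + m*337) - J = (-351 - 16*337) - 1*442094 = (-351 - 5392) - 442094 = -5743 - 442094 = -447837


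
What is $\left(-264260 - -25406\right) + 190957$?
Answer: $-47897$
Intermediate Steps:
$\left(-264260 - -25406\right) + 190957 = \left(-264260 + \left(25488 - 82\right)\right) + 190957 = \left(-264260 + 25406\right) + 190957 = -238854 + 190957 = -47897$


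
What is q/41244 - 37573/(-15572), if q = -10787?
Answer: 12336479/5734389 ≈ 2.1513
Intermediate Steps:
q/41244 - 37573/(-15572) = -10787/41244 - 37573/(-15572) = -10787*1/41244 - 37573*(-1/15572) = -1541/5892 + 37573/15572 = 12336479/5734389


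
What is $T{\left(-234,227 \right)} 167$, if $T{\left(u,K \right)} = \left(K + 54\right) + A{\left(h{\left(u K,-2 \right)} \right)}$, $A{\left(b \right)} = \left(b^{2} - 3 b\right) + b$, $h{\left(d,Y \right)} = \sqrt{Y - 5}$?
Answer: $45758 - 334 i \sqrt{7} \approx 45758.0 - 883.68 i$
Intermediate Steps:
$h{\left(d,Y \right)} = \sqrt{-5 + Y}$
$A{\left(b \right)} = b^{2} - 2 b$
$T{\left(u,K \right)} = 54 + K + i \sqrt{7} \left(-2 + i \sqrt{7}\right)$ ($T{\left(u,K \right)} = \left(K + 54\right) + \sqrt{-5 - 2} \left(-2 + \sqrt{-5 - 2}\right) = \left(54 + K\right) + \sqrt{-7} \left(-2 + \sqrt{-7}\right) = \left(54 + K\right) + i \sqrt{7} \left(-2 + i \sqrt{7}\right) = 54 + K + i \sqrt{7} \left(-2 + i \sqrt{7}\right)$)
$T{\left(-234,227 \right)} 167 = \left(47 + 227 - 2 i \sqrt{7}\right) 167 = \left(274 - 2 i \sqrt{7}\right) 167 = 45758 - 334 i \sqrt{7}$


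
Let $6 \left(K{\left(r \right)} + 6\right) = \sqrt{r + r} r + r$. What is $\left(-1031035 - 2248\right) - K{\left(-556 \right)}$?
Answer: $- \frac{3099553}{3} + \frac{556 i \sqrt{278}}{3} \approx -1.0332 \cdot 10^{6} + 3090.1 i$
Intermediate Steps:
$K{\left(r \right)} = -6 + \frac{r}{6} + \frac{\sqrt{2} r^{\frac{3}{2}}}{6}$ ($K{\left(r \right)} = -6 + \frac{\sqrt{r + r} r + r}{6} = -6 + \frac{\sqrt{2 r} r + r}{6} = -6 + \frac{\sqrt{2} \sqrt{r} r + r}{6} = -6 + \frac{\sqrt{2} r^{\frac{3}{2}} + r}{6} = -6 + \frac{r + \sqrt{2} r^{\frac{3}{2}}}{6} = -6 + \left(\frac{r}{6} + \frac{\sqrt{2} r^{\frac{3}{2}}}{6}\right) = -6 + \frac{r}{6} + \frac{\sqrt{2} r^{\frac{3}{2}}}{6}$)
$\left(-1031035 - 2248\right) - K{\left(-556 \right)} = \left(-1031035 - 2248\right) - \left(-6 + \frac{1}{6} \left(-556\right) + \frac{\sqrt{2} \left(-556\right)^{\frac{3}{2}}}{6}\right) = \left(-1031035 - 2248\right) - \left(-6 - \frac{278}{3} + \frac{\sqrt{2} \left(- 1112 i \sqrt{139}\right)}{6}\right) = -1033283 - \left(-6 - \frac{278}{3} - \frac{556 i \sqrt{278}}{3}\right) = -1033283 - \left(- \frac{296}{3} - \frac{556 i \sqrt{278}}{3}\right) = -1033283 + \left(\frac{296}{3} + \frac{556 i \sqrt{278}}{3}\right) = - \frac{3099553}{3} + \frac{556 i \sqrt{278}}{3}$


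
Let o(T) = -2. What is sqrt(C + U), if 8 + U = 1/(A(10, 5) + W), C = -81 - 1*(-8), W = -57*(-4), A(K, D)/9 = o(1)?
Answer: I*sqrt(3571890)/210 ≈ 8.9997*I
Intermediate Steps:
A(K, D) = -18 (A(K, D) = 9*(-2) = -18)
W = 228
C = -73 (C = -81 + 8 = -73)
U = -1679/210 (U = -8 + 1/(-18 + 228) = -8 + 1/210 = -1679/210 ≈ -7.9952)
sqrt(C + U) = sqrt(-73 - 1679/210) = sqrt(-17009/210) = I*sqrt(3571890)/210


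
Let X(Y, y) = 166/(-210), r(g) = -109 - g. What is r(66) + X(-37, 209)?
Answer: -18458/105 ≈ -175.79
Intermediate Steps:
X(Y, y) = -83/105 (X(Y, y) = 166*(-1/210) = -83/105)
r(66) + X(-37, 209) = (-109 - 1*66) - 83/105 = (-109 - 66) - 83/105 = -175 - 83/105 = -18458/105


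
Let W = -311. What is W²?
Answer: 96721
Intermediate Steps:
W² = (-311)² = 96721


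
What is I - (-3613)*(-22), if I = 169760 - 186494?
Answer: -96220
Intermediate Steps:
I = -16734
I - (-3613)*(-22) = -16734 - (-3613)*(-22) = -16734 - 1*79486 = -16734 - 79486 = -96220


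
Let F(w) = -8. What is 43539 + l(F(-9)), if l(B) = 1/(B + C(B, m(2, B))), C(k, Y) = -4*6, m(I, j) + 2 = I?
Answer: 1393247/32 ≈ 43539.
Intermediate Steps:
m(I, j) = -2 + I
C(k, Y) = -24
l(B) = 1/(-24 + B) (l(B) = 1/(B - 24) = 1/(-24 + B))
43539 + l(F(-9)) = 43539 + 1/(-24 - 8) = 43539 + 1/(-32) = 43539 - 1/32 = 1393247/32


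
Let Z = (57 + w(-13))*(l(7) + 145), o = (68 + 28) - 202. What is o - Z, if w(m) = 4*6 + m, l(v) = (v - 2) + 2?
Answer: -10442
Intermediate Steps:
l(v) = v (l(v) = (-2 + v) + 2 = v)
w(m) = 24 + m
o = -106 (o = 96 - 202 = -106)
Z = 10336 (Z = (57 + (24 - 13))*(7 + 145) = (57 + 11)*152 = 68*152 = 10336)
o - Z = -106 - 1*10336 = -106 - 10336 = -10442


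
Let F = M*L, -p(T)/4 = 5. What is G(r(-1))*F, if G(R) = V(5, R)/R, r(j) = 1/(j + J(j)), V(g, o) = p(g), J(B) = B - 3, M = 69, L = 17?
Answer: 117300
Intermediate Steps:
p(T) = -20 (p(T) = -4*5 = -20)
J(B) = -3 + B
V(g, o) = -20
r(j) = 1/(-3 + 2*j) (r(j) = 1/(j + (-3 + j)) = 1/(-3 + 2*j))
G(R) = -20/R
F = 1173 (F = 69*17 = 1173)
G(r(-1))*F = -20/(1/(-3 + 2*(-1)))*1173 = -20/(1/(-3 - 2))*1173 = -20/(1/(-5))*1173 = -20/(-1/5)*1173 = -20*(-5)*1173 = 100*1173 = 117300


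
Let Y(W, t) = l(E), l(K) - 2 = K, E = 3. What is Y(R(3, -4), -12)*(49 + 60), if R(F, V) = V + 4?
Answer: 545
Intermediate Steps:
R(F, V) = 4 + V
l(K) = 2 + K
Y(W, t) = 5 (Y(W, t) = 2 + 3 = 5)
Y(R(3, -4), -12)*(49 + 60) = 5*(49 + 60) = 5*109 = 545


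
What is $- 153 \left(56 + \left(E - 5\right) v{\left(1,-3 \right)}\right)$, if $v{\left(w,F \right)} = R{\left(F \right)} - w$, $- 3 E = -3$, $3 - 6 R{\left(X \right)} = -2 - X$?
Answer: $-8976$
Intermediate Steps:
$R{\left(X \right)} = \frac{5}{6} + \frac{X}{6}$ ($R{\left(X \right)} = \frac{1}{2} - \frac{-2 - X}{6} = \frac{1}{2} + \left(\frac{1}{3} + \frac{X}{6}\right) = \frac{5}{6} + \frac{X}{6}$)
$E = 1$ ($E = \left(- \frac{1}{3}\right) \left(-3\right) = 1$)
$v{\left(w,F \right)} = \frac{5}{6} - w + \frac{F}{6}$ ($v{\left(w,F \right)} = \left(\frac{5}{6} + \frac{F}{6}\right) - w = \frac{5}{6} - w + \frac{F}{6}$)
$- 153 \left(56 + \left(E - 5\right) v{\left(1,-3 \right)}\right) = - 153 \left(56 + \left(1 - 5\right) \left(\frac{5}{6} - 1 + \frac{1}{6} \left(-3\right)\right)\right) = - 153 \left(56 - 4 \left(\frac{5}{6} - 1 - \frac{1}{2}\right)\right) = - 153 \left(56 - - \frac{8}{3}\right) = - 153 \left(56 + \frac{8}{3}\right) = \left(-153\right) \frac{176}{3} = -8976$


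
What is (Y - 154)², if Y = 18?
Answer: 18496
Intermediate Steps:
(Y - 154)² = (18 - 154)² = (-136)² = 18496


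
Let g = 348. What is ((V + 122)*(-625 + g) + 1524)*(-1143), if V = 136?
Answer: 79943706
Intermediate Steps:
((V + 122)*(-625 + g) + 1524)*(-1143) = ((136 + 122)*(-625 + 348) + 1524)*(-1143) = (258*(-277) + 1524)*(-1143) = (-71466 + 1524)*(-1143) = -69942*(-1143) = 79943706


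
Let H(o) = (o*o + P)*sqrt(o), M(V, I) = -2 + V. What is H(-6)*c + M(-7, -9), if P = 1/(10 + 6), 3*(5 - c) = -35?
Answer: -9 + 14425*I*sqrt(6)/24 ≈ -9.0 + 1472.2*I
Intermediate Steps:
c = 50/3 (c = 5 - 1/3*(-35) = 5 + 35/3 = 50/3 ≈ 16.667)
P = 1/16 ≈ 0.062500
H(o) = sqrt(o)*(1/16 + o**2) (H(o) = (o*o + 1/16)*sqrt(o) = (o**2 + 1/16)*sqrt(o) = (1/16 + o**2)*sqrt(o) = sqrt(o)*(1/16 + o**2))
H(-6)*c + M(-7, -9) = (sqrt(-6)*(1/16 + (-6)**2))*(50/3) + (-2 - 7) = ((I*sqrt(6))*(1/16 + 36))*(50/3) - 9 = ((I*sqrt(6))*(577/16))*(50/3) - 9 = (577*I*sqrt(6)/16)*(50/3) - 9 = 14425*I*sqrt(6)/24 - 9 = -9 + 14425*I*sqrt(6)/24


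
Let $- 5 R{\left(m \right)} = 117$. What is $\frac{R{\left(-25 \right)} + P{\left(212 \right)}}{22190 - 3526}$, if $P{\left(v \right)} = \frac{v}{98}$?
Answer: $- \frac{5203}{4572680} \approx -0.0011378$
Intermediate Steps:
$P{\left(v \right)} = \frac{v}{98}$ ($P{\left(v \right)} = v \frac{1}{98} = \frac{v}{98}$)
$R{\left(m \right)} = - \frac{117}{5}$ ($R{\left(m \right)} = \left(- \frac{1}{5}\right) 117 = - \frac{117}{5}$)
$\frac{R{\left(-25 \right)} + P{\left(212 \right)}}{22190 - 3526} = \frac{- \frac{117}{5} + \frac{1}{98} \cdot 212}{22190 - 3526} = \frac{- \frac{117}{5} + \frac{106}{49}}{22190 + \left(\left(-5720 + 8973\right) - 6779\right)} = - \frac{5203}{245 \left(22190 + \left(3253 - 6779\right)\right)} = - \frac{5203}{245 \left(22190 - 3526\right)} = - \frac{5203}{245 \cdot 18664} = \left(- \frac{5203}{245}\right) \frac{1}{18664} = - \frac{5203}{4572680}$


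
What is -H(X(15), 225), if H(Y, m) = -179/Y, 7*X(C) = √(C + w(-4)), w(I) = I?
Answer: 1253*√11/11 ≈ 377.79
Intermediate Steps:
X(C) = √(-4 + C)/7 (X(C) = √(C - 4)/7 = √(-4 + C)/7)
-H(X(15), 225) = -(-179)/(√(-4 + 15)/7) = -(-179)/(√11/7) = -(-179)*7*√11/11 = -(-1253)*√11/11 = 1253*√11/11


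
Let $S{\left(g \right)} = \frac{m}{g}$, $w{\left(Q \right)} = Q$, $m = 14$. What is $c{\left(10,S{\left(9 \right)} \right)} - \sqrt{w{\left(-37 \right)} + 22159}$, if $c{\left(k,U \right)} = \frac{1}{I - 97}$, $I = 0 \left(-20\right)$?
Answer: $- \frac{1}{97} - 3 \sqrt{2458} \approx -148.74$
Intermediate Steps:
$I = 0$
$S{\left(g \right)} = \frac{14}{g}$
$c{\left(k,U \right)} = - \frac{1}{97}$ ($c{\left(k,U \right)} = \frac{1}{0 - 97} = \frac{1}{-97} = - \frac{1}{97}$)
$c{\left(10,S{\left(9 \right)} \right)} - \sqrt{w{\left(-37 \right)} + 22159} = - \frac{1}{97} - \sqrt{-37 + 22159} = - \frac{1}{97} - \sqrt{22122} = - \frac{1}{97} - 3 \sqrt{2458}$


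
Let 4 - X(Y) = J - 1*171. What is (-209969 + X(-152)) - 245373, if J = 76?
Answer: -455243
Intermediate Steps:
X(Y) = 99 (X(Y) = 4 - (76 - 1*171) = 4 - (76 - 171) = 4 - 1*(-95) = 4 + 95 = 99)
(-209969 + X(-152)) - 245373 = (-209969 + 99) - 245373 = -209870 - 245373 = -455243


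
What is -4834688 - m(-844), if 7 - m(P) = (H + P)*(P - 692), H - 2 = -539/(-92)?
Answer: -81658785/23 ≈ -3.5504e+6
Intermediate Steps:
H = 723/92 (H = 2 - 539/(-92) = 2 - 539*(-1/92) = 2 + 539/92 = 723/92 ≈ 7.8587)
m(P) = 7 - (-692 + P)*(723/92 + P) (m(P) = 7 - (723/92 + P)*(P - 692) = 7 - (723/92 + P)*(-692 + P) = 7 - (-692 + P)*(723/92 + P))
-4834688 - m(-844) = -4834688 - (125240/23 - 1*(-844)**2 + (62941/92)*(-844)) = -4834688 - (125240/23 - 1*712336 - 13280551/23) = -4834688 - (125240/23 - 712336 - 13280551/23) = -4834688 - 1*(-29539039/23) = -4834688 + 29539039/23 = -81658785/23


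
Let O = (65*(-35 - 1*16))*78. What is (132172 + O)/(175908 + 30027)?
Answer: -126398/205935 ≈ -0.61378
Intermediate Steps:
O = -258570 (O = (65*(-35 - 16))*78 = (65*(-51))*78 = -3315*78 = -258570)
(132172 + O)/(175908 + 30027) = (132172 - 258570)/(175908 + 30027) = -126398/205935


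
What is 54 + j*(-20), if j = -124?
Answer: 2534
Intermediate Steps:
54 + j*(-20) = 54 - 124*(-20) = 54 + 2480 = 2534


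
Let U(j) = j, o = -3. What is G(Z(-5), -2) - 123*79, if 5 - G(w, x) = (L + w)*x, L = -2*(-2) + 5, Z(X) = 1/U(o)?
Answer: -29084/3 ≈ -9694.7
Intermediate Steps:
Z(X) = -1/3 (Z(X) = 1/(-3) = -1/3)
L = 9 (L = 4 + 5 = 9)
G(w, x) = 5 - x*(9 + w) (G(w, x) = 5 - (9 + w)*x = 5 - x*(9 + w))
G(Z(-5), -2) - 123*79 = (5 - 9*(-2) - 1*(-1/3)*(-2)) - 123*79 = (5 + 18 - 2/3) - 9717 = 67/3 - 9717 = -29084/3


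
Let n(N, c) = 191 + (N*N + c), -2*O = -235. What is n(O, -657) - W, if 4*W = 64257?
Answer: -2724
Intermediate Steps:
O = 235/2 (O = -1/2*(-235) = 235/2 ≈ 117.50)
W = 64257/4 (W = (1/4)*64257 = 64257/4 ≈ 16064.)
n(N, c) = 191 + c + N**2 (n(N, c) = 191 + (N**2 + c) = 191 + (c + N**2) = 191 + c + N**2)
n(O, -657) - W = (191 - 657 + (235/2)**2) - 1*64257/4 = (191 - 657 + 55225/4) - 64257/4 = 53361/4 - 64257/4 = -2724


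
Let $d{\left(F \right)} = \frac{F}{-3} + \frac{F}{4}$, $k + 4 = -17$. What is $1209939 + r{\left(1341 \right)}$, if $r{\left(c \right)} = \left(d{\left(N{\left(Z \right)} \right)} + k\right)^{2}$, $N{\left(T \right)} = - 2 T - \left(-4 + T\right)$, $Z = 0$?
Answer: $\frac{10893547}{9} \approx 1.2104 \cdot 10^{6}$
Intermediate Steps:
$N{\left(T \right)} = 4 - 3 T$
$k = -21$ ($k = -4 - 17 = -21$)
$d{\left(F \right)} = - \frac{F}{12}$ ($d{\left(F \right)} = F \left(- \frac{1}{3}\right) + F \frac{1}{4} = - \frac{F}{3} + \frac{F}{4} = - \frac{F}{12}$)
$r{\left(c \right)} = \frac{4096}{9}$ ($r{\left(c \right)} = \left(- \frac{4 - 0}{12} - 21\right)^{2} = \left(- \frac{4 + 0}{12} - 21\right)^{2} = \left(\left(- \frac{1}{12}\right) 4 - 21\right)^{2} = \left(- \frac{1}{3} - 21\right)^{2} = \left(- \frac{64}{3}\right)^{2} = \frac{4096}{9}$)
$1209939 + r{\left(1341 \right)} = 1209939 + \frac{4096}{9} = \frac{10893547}{9}$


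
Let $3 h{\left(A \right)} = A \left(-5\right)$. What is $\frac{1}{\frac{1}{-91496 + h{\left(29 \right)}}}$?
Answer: $- \frac{274633}{3} \approx -91544.0$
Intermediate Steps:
$h{\left(A \right)} = - \frac{5 A}{3}$ ($h{\left(A \right)} = \frac{A \left(-5\right)}{3} = \frac{\left(-5\right) A}{3} = - \frac{5 A}{3}$)
$\frac{1}{\frac{1}{-91496 + h{\left(29 \right)}}} = \frac{1}{\frac{1}{-91496 - \frac{145}{3}}} = \frac{1}{\frac{1}{- \frac{274633}{3}}} = \frac{1}{- \frac{3}{274633}} = - \frac{274633}{3}$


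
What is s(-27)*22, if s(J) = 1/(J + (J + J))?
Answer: -22/81 ≈ -0.27161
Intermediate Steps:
s(J) = 1/(3*J) (s(J) = 1/(J + 2*J) = 1/(3*J))
s(-27)*22 = ((⅓)/(-27))*22 = ((⅓)*(-1/27))*22 = -1/81*22 = -22/81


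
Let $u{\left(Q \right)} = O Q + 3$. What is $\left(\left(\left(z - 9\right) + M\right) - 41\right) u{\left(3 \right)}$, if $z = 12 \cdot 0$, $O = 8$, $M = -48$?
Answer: $-2646$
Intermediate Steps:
$u{\left(Q \right)} = 3 + 8 Q$ ($u{\left(Q \right)} = 8 Q + 3 = 3 + 8 Q$)
$z = 0$
$\left(\left(\left(z - 9\right) + M\right) - 41\right) u{\left(3 \right)} = \left(\left(\left(0 - 9\right) - 48\right) - 41\right) \left(3 + 8 \cdot 3\right) = \left(\left(-9 - 48\right) - 41\right) \left(3 + 24\right) = \left(-57 - 41\right) 27 = \left(-98\right) 27 = -2646$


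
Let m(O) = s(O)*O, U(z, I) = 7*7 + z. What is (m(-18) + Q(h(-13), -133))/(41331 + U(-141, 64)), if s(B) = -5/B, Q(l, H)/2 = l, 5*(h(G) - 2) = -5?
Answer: -3/41239 ≈ -7.2747e-5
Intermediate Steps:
h(G) = 1 (h(G) = 2 + (⅕)*(-5) = 2 - 1 = 1)
Q(l, H) = 2*l
U(z, I) = 49 + z
m(O) = -5 (m(O) = (-5/O)*O = -5)
(m(-18) + Q(h(-13), -133))/(41331 + U(-141, 64)) = (-5 + 2*1)/(41331 + (49 - 141)) = (-5 + 2)/(41331 - 92) = -3/41239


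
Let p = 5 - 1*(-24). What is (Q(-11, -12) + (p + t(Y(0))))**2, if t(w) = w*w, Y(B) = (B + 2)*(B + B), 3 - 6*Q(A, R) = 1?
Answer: 7744/9 ≈ 860.44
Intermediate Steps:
Q(A, R) = 1/3 (Q(A, R) = 1/2 - 1/6*1 = 1/2 - 1/6 = 1/3)
Y(B) = 2*B*(2 + B) (Y(B) = (2 + B)*(2*B) = 2*B*(2 + B))
p = 29 (p = 5 + 24 = 29)
t(w) = w**2
(Q(-11, -12) + (p + t(Y(0))))**2 = (1/3 + (29 + (2*0*(2 + 0))**2))**2 = (1/3 + (29 + (2*0*2)**2))**2 = (1/3 + (29 + 0**2))**2 = (1/3 + (29 + 0))**2 = (1/3 + 29)**2 = (88/3)**2 = 7744/9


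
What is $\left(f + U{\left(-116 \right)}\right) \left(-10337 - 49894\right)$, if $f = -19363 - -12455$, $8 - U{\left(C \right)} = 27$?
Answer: $417220137$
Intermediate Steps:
$U{\left(C \right)} = -19$ ($U{\left(C \right)} = 8 - 27 = -19$)
$f = -6908$ ($f = -19363 + 12455 = -6908$)
$\left(f + U{\left(-116 \right)}\right) \left(-10337 - 49894\right) = \left(-6908 - 19\right) \left(-10337 - 49894\right) = \left(-6927\right) \left(-60231\right) = 417220137$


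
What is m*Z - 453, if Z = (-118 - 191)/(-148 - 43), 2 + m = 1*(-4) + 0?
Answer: -88377/191 ≈ -462.71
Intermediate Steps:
m = -6 (m = -2 + (1*(-4) + 0) = -2 + (-4 + 0) = -2 - 4 = -6)
Z = 309/191 (Z = -309/(-191) = -309*(-1/191) = 309/191 ≈ 1.6178)
m*Z - 453 = -6*309/191 - 453 = -1854/191 - 453 = -88377/191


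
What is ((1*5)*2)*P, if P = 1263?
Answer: 12630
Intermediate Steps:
((1*5)*2)*P = ((1*5)*2)*1263 = (5*2)*1263 = 10*1263 = 12630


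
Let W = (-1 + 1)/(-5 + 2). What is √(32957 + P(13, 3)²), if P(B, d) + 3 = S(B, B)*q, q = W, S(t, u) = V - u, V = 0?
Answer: √32966 ≈ 181.57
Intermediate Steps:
S(t, u) = -u (S(t, u) = 0 - u = -u)
W = 0 (W = 0/(-3) = 0*(-⅓) = 0)
q = 0
P(B, d) = -3 (P(B, d) = -3 - B*0 = -3 + 0 = -3)
√(32957 + P(13, 3)²) = √(32957 + (-3)²) = √(32957 + 9) = √32966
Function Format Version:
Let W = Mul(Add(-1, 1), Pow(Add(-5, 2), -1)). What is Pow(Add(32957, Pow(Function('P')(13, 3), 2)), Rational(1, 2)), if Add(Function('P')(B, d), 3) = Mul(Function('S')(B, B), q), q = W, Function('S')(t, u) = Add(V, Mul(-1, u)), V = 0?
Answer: Pow(32966, Rational(1, 2)) ≈ 181.57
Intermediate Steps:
Function('S')(t, u) = Mul(-1, u) (Function('S')(t, u) = Add(0, Mul(-1, u)) = Mul(-1, u))
W = 0 (W = Mul(0, Pow(-3, -1)) = Mul(0, Rational(-1, 3)) = 0)
q = 0
Function('P')(B, d) = -3 (Function('P')(B, d) = Add(-3, Mul(Mul(-1, B), 0)) = Add(-3, 0) = -3)
Pow(Add(32957, Pow(Function('P')(13, 3), 2)), Rational(1, 2)) = Pow(Add(32957, Pow(-3, 2)), Rational(1, 2)) = Pow(Add(32957, 9), Rational(1, 2)) = Pow(32966, Rational(1, 2))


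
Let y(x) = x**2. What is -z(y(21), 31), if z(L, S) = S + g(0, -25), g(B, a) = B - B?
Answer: -31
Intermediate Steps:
g(B, a) = 0
z(L, S) = S (z(L, S) = S + 0 = S)
-z(y(21), 31) = -1*31 = -31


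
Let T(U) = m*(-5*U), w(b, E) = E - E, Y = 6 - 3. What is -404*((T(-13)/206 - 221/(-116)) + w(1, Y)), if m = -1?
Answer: -1918293/2987 ≈ -642.21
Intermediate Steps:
Y = 3
w(b, E) = 0
T(U) = 5*U (T(U) = -(-5)*U = 5*U)
-404*((T(-13)/206 - 221/(-116)) + w(1, Y)) = -404*(((5*(-13))/206 - 221/(-116)) + 0) = -404*((-65*1/206 - 221*(-1/116)) + 0) = -404*((-65/206 + 221/116) + 0) = -404*(18993/11948 + 0) = -404*18993/11948 = -1918293/2987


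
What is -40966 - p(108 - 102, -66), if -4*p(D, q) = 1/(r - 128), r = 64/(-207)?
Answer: -4352228047/106240 ≈ -40966.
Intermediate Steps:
r = -64/207 (r = 64*(-1/207) = -64/207 ≈ -0.30918)
p(D, q) = 207/106240 (p(D, q) = -1/(4*(-64/207 - 128)) = -1/(4*(-26560/207)) = -1/4*(-207/26560) = 207/106240)
-40966 - p(108 - 102, -66) = -40966 - 1*207/106240 = -40966 - 207/106240 = -4352228047/106240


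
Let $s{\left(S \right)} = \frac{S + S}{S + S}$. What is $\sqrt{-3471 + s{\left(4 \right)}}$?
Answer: $i \sqrt{3470} \approx 58.907 i$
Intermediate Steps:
$s{\left(S \right)} = 1$ ($s{\left(S \right)} = \frac{2 S}{2 S} = 2 S \frac{1}{2 S} = 1$)
$\sqrt{-3471 + s{\left(4 \right)}} = \sqrt{-3471 + 1} = \sqrt{-3470} = i \sqrt{3470}$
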